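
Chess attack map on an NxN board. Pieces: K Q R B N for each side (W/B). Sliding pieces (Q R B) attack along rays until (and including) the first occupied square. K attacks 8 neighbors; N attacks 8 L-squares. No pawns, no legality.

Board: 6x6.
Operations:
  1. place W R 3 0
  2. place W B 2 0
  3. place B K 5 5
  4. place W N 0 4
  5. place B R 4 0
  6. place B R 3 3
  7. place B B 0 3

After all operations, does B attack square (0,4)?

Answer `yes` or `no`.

Answer: no

Derivation:
Op 1: place WR@(3,0)
Op 2: place WB@(2,0)
Op 3: place BK@(5,5)
Op 4: place WN@(0,4)
Op 5: place BR@(4,0)
Op 6: place BR@(3,3)
Op 7: place BB@(0,3)
Per-piece attacks for B:
  BB@(0,3): attacks (1,4) (2,5) (1,2) (2,1) (3,0) [ray(1,-1) blocked at (3,0)]
  BR@(3,3): attacks (3,4) (3,5) (3,2) (3,1) (3,0) (4,3) (5,3) (2,3) (1,3) (0,3) [ray(0,-1) blocked at (3,0); ray(-1,0) blocked at (0,3)]
  BR@(4,0): attacks (4,1) (4,2) (4,3) (4,4) (4,5) (5,0) (3,0) [ray(-1,0) blocked at (3,0)]
  BK@(5,5): attacks (5,4) (4,5) (4,4)
B attacks (0,4): no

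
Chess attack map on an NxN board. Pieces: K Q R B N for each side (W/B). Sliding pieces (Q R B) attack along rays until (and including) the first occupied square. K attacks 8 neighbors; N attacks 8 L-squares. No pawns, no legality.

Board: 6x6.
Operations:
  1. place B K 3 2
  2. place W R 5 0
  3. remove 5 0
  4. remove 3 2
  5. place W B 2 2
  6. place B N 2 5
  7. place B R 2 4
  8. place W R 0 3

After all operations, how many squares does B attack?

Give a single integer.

Op 1: place BK@(3,2)
Op 2: place WR@(5,0)
Op 3: remove (5,0)
Op 4: remove (3,2)
Op 5: place WB@(2,2)
Op 6: place BN@(2,5)
Op 7: place BR@(2,4)
Op 8: place WR@(0,3)
Per-piece attacks for B:
  BR@(2,4): attacks (2,5) (2,3) (2,2) (3,4) (4,4) (5,4) (1,4) (0,4) [ray(0,1) blocked at (2,5); ray(0,-1) blocked at (2,2)]
  BN@(2,5): attacks (3,3) (4,4) (1,3) (0,4)
Union (10 distinct): (0,4) (1,3) (1,4) (2,2) (2,3) (2,5) (3,3) (3,4) (4,4) (5,4)

Answer: 10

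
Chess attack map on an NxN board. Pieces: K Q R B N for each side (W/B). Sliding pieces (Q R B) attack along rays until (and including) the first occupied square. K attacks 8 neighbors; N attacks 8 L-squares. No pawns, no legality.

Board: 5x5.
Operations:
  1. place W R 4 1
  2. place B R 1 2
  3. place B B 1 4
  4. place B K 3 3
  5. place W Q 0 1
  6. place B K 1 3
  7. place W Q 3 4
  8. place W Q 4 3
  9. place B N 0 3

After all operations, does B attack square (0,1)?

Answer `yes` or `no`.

Op 1: place WR@(4,1)
Op 2: place BR@(1,2)
Op 3: place BB@(1,4)
Op 4: place BK@(3,3)
Op 5: place WQ@(0,1)
Op 6: place BK@(1,3)
Op 7: place WQ@(3,4)
Op 8: place WQ@(4,3)
Op 9: place BN@(0,3)
Per-piece attacks for B:
  BN@(0,3): attacks (2,4) (1,1) (2,2)
  BR@(1,2): attacks (1,3) (1,1) (1,0) (2,2) (3,2) (4,2) (0,2) [ray(0,1) blocked at (1,3)]
  BK@(1,3): attacks (1,4) (1,2) (2,3) (0,3) (2,4) (2,2) (0,4) (0,2)
  BB@(1,4): attacks (2,3) (3,2) (4,1) (0,3) [ray(1,-1) blocked at (4,1); ray(-1,-1) blocked at (0,3)]
  BK@(3,3): attacks (3,4) (3,2) (4,3) (2,3) (4,4) (4,2) (2,4) (2,2)
B attacks (0,1): no

Answer: no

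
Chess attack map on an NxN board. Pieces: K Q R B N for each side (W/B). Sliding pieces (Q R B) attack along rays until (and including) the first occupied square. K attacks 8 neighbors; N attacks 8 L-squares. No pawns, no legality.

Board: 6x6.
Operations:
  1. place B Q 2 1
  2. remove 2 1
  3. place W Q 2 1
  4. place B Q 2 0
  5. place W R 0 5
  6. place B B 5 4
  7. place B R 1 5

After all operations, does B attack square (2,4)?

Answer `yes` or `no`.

Op 1: place BQ@(2,1)
Op 2: remove (2,1)
Op 3: place WQ@(2,1)
Op 4: place BQ@(2,0)
Op 5: place WR@(0,5)
Op 6: place BB@(5,4)
Op 7: place BR@(1,5)
Per-piece attacks for B:
  BR@(1,5): attacks (1,4) (1,3) (1,2) (1,1) (1,0) (2,5) (3,5) (4,5) (5,5) (0,5) [ray(-1,0) blocked at (0,5)]
  BQ@(2,0): attacks (2,1) (3,0) (4,0) (5,0) (1,0) (0,0) (3,1) (4,2) (5,3) (1,1) (0,2) [ray(0,1) blocked at (2,1)]
  BB@(5,4): attacks (4,5) (4,3) (3,2) (2,1) [ray(-1,-1) blocked at (2,1)]
B attacks (2,4): no

Answer: no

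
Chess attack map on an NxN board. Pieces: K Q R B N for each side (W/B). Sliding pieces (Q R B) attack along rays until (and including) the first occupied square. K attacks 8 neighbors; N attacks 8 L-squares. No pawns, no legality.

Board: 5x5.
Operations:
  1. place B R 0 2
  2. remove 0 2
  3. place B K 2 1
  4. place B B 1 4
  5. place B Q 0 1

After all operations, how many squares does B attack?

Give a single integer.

Answer: 16

Derivation:
Op 1: place BR@(0,2)
Op 2: remove (0,2)
Op 3: place BK@(2,1)
Op 4: place BB@(1,4)
Op 5: place BQ@(0,1)
Per-piece attacks for B:
  BQ@(0,1): attacks (0,2) (0,3) (0,4) (0,0) (1,1) (2,1) (1,2) (2,3) (3,4) (1,0) [ray(1,0) blocked at (2,1)]
  BB@(1,4): attacks (2,3) (3,2) (4,1) (0,3)
  BK@(2,1): attacks (2,2) (2,0) (3,1) (1,1) (3,2) (3,0) (1,2) (1,0)
Union (16 distinct): (0,0) (0,2) (0,3) (0,4) (1,0) (1,1) (1,2) (2,0) (2,1) (2,2) (2,3) (3,0) (3,1) (3,2) (3,4) (4,1)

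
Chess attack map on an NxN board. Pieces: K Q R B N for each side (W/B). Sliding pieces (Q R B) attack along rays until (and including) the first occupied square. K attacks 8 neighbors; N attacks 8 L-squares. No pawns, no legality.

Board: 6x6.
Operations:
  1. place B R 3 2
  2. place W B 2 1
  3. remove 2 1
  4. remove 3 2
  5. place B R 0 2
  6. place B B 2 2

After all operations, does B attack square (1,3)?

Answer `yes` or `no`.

Op 1: place BR@(3,2)
Op 2: place WB@(2,1)
Op 3: remove (2,1)
Op 4: remove (3,2)
Op 5: place BR@(0,2)
Op 6: place BB@(2,2)
Per-piece attacks for B:
  BR@(0,2): attacks (0,3) (0,4) (0,5) (0,1) (0,0) (1,2) (2,2) [ray(1,0) blocked at (2,2)]
  BB@(2,2): attacks (3,3) (4,4) (5,5) (3,1) (4,0) (1,3) (0,4) (1,1) (0,0)
B attacks (1,3): yes

Answer: yes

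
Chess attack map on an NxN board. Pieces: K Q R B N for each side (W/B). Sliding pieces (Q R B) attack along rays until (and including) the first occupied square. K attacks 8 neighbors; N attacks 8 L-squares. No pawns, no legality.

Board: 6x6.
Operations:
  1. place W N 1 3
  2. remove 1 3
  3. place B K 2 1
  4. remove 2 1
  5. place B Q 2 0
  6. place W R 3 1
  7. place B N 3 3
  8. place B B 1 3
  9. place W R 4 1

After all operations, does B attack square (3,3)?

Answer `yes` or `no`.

Op 1: place WN@(1,3)
Op 2: remove (1,3)
Op 3: place BK@(2,1)
Op 4: remove (2,1)
Op 5: place BQ@(2,0)
Op 6: place WR@(3,1)
Op 7: place BN@(3,3)
Op 8: place BB@(1,3)
Op 9: place WR@(4,1)
Per-piece attacks for B:
  BB@(1,3): attacks (2,4) (3,5) (2,2) (3,1) (0,4) (0,2) [ray(1,-1) blocked at (3,1)]
  BQ@(2,0): attacks (2,1) (2,2) (2,3) (2,4) (2,5) (3,0) (4,0) (5,0) (1,0) (0,0) (3,1) (1,1) (0,2) [ray(1,1) blocked at (3,1)]
  BN@(3,3): attacks (4,5) (5,4) (2,5) (1,4) (4,1) (5,2) (2,1) (1,2)
B attacks (3,3): no

Answer: no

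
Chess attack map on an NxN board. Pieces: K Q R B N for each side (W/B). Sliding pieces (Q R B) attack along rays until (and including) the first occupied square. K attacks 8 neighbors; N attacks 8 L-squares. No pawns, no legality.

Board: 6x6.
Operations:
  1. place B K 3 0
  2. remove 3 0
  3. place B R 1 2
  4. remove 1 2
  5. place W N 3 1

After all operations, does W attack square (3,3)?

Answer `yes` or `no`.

Answer: no

Derivation:
Op 1: place BK@(3,0)
Op 2: remove (3,0)
Op 3: place BR@(1,2)
Op 4: remove (1,2)
Op 5: place WN@(3,1)
Per-piece attacks for W:
  WN@(3,1): attacks (4,3) (5,2) (2,3) (1,2) (5,0) (1,0)
W attacks (3,3): no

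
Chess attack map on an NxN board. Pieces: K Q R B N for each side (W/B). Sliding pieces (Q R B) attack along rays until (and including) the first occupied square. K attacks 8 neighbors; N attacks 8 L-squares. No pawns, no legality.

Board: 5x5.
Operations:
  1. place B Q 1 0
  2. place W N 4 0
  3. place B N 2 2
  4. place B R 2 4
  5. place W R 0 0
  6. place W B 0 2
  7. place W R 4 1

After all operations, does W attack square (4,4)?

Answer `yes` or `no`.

Answer: yes

Derivation:
Op 1: place BQ@(1,0)
Op 2: place WN@(4,0)
Op 3: place BN@(2,2)
Op 4: place BR@(2,4)
Op 5: place WR@(0,0)
Op 6: place WB@(0,2)
Op 7: place WR@(4,1)
Per-piece attacks for W:
  WR@(0,0): attacks (0,1) (0,2) (1,0) [ray(0,1) blocked at (0,2); ray(1,0) blocked at (1,0)]
  WB@(0,2): attacks (1,3) (2,4) (1,1) (2,0) [ray(1,1) blocked at (2,4)]
  WN@(4,0): attacks (3,2) (2,1)
  WR@(4,1): attacks (4,2) (4,3) (4,4) (4,0) (3,1) (2,1) (1,1) (0,1) [ray(0,-1) blocked at (4,0)]
W attacks (4,4): yes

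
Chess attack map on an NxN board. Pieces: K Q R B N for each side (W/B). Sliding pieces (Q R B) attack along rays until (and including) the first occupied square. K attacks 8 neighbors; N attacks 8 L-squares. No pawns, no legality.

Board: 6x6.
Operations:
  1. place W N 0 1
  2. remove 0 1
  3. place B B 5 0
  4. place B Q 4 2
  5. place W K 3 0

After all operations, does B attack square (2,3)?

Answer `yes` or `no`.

Op 1: place WN@(0,1)
Op 2: remove (0,1)
Op 3: place BB@(5,0)
Op 4: place BQ@(4,2)
Op 5: place WK@(3,0)
Per-piece attacks for B:
  BQ@(4,2): attacks (4,3) (4,4) (4,5) (4,1) (4,0) (5,2) (3,2) (2,2) (1,2) (0,2) (5,3) (5,1) (3,3) (2,4) (1,5) (3,1) (2,0)
  BB@(5,0): attacks (4,1) (3,2) (2,3) (1,4) (0,5)
B attacks (2,3): yes

Answer: yes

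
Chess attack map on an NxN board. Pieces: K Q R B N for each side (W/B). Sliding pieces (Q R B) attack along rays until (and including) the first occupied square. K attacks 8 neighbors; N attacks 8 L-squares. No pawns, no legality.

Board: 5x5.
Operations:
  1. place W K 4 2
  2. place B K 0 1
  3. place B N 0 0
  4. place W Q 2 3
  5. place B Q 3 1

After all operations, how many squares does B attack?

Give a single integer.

Op 1: place WK@(4,2)
Op 2: place BK@(0,1)
Op 3: place BN@(0,0)
Op 4: place WQ@(2,3)
Op 5: place BQ@(3,1)
Per-piece attacks for B:
  BN@(0,0): attacks (1,2) (2,1)
  BK@(0,1): attacks (0,2) (0,0) (1,1) (1,2) (1,0)
  BQ@(3,1): attacks (3,2) (3,3) (3,4) (3,0) (4,1) (2,1) (1,1) (0,1) (4,2) (4,0) (2,2) (1,3) (0,4) (2,0) [ray(-1,0) blocked at (0,1); ray(1,1) blocked at (4,2)]
Union (18 distinct): (0,0) (0,1) (0,2) (0,4) (1,0) (1,1) (1,2) (1,3) (2,0) (2,1) (2,2) (3,0) (3,2) (3,3) (3,4) (4,0) (4,1) (4,2)

Answer: 18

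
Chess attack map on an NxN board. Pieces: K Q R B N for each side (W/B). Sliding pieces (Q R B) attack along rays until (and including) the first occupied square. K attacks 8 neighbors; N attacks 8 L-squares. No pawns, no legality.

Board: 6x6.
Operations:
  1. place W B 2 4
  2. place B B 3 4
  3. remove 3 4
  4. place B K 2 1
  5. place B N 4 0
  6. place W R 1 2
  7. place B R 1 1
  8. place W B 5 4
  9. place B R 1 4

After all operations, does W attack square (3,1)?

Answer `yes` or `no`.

Answer: no

Derivation:
Op 1: place WB@(2,4)
Op 2: place BB@(3,4)
Op 3: remove (3,4)
Op 4: place BK@(2,1)
Op 5: place BN@(4,0)
Op 6: place WR@(1,2)
Op 7: place BR@(1,1)
Op 8: place WB@(5,4)
Op 9: place BR@(1,4)
Per-piece attacks for W:
  WR@(1,2): attacks (1,3) (1,4) (1,1) (2,2) (3,2) (4,2) (5,2) (0,2) [ray(0,1) blocked at (1,4); ray(0,-1) blocked at (1,1)]
  WB@(2,4): attacks (3,5) (3,3) (4,2) (5,1) (1,5) (1,3) (0,2)
  WB@(5,4): attacks (4,5) (4,3) (3,2) (2,1) [ray(-1,-1) blocked at (2,1)]
W attacks (3,1): no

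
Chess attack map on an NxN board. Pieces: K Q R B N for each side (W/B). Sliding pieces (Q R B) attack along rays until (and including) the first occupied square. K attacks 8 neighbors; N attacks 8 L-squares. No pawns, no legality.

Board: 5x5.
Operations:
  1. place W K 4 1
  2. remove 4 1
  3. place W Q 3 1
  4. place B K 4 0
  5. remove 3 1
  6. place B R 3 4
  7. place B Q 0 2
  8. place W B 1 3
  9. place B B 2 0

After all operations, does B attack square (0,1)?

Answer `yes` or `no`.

Answer: yes

Derivation:
Op 1: place WK@(4,1)
Op 2: remove (4,1)
Op 3: place WQ@(3,1)
Op 4: place BK@(4,0)
Op 5: remove (3,1)
Op 6: place BR@(3,4)
Op 7: place BQ@(0,2)
Op 8: place WB@(1,3)
Op 9: place BB@(2,0)
Per-piece attacks for B:
  BQ@(0,2): attacks (0,3) (0,4) (0,1) (0,0) (1,2) (2,2) (3,2) (4,2) (1,3) (1,1) (2,0) [ray(1,1) blocked at (1,3); ray(1,-1) blocked at (2,0)]
  BB@(2,0): attacks (3,1) (4,2) (1,1) (0,2) [ray(-1,1) blocked at (0,2)]
  BR@(3,4): attacks (3,3) (3,2) (3,1) (3,0) (4,4) (2,4) (1,4) (0,4)
  BK@(4,0): attacks (4,1) (3,0) (3,1)
B attacks (0,1): yes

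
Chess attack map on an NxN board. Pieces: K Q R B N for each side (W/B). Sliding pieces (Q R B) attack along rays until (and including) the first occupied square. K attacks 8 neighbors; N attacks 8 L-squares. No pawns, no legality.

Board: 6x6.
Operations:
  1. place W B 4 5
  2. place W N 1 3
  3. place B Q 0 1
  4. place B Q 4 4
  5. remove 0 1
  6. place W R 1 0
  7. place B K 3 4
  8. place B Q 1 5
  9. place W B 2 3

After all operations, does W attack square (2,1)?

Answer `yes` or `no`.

Answer: yes

Derivation:
Op 1: place WB@(4,5)
Op 2: place WN@(1,3)
Op 3: place BQ@(0,1)
Op 4: place BQ@(4,4)
Op 5: remove (0,1)
Op 6: place WR@(1,0)
Op 7: place BK@(3,4)
Op 8: place BQ@(1,5)
Op 9: place WB@(2,3)
Per-piece attacks for W:
  WR@(1,0): attacks (1,1) (1,2) (1,3) (2,0) (3,0) (4,0) (5,0) (0,0) [ray(0,1) blocked at (1,3)]
  WN@(1,3): attacks (2,5) (3,4) (0,5) (2,1) (3,2) (0,1)
  WB@(2,3): attacks (3,4) (3,2) (4,1) (5,0) (1,4) (0,5) (1,2) (0,1) [ray(1,1) blocked at (3,4)]
  WB@(4,5): attacks (5,4) (3,4) [ray(-1,-1) blocked at (3,4)]
W attacks (2,1): yes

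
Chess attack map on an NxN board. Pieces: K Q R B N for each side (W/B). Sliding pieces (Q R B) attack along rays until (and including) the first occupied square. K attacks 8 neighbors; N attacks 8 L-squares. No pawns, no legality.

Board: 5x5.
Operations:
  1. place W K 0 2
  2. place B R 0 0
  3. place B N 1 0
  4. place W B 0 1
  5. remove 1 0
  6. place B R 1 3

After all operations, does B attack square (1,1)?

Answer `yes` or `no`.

Answer: yes

Derivation:
Op 1: place WK@(0,2)
Op 2: place BR@(0,0)
Op 3: place BN@(1,0)
Op 4: place WB@(0,1)
Op 5: remove (1,0)
Op 6: place BR@(1,3)
Per-piece attacks for B:
  BR@(0,0): attacks (0,1) (1,0) (2,0) (3,0) (4,0) [ray(0,1) blocked at (0,1)]
  BR@(1,3): attacks (1,4) (1,2) (1,1) (1,0) (2,3) (3,3) (4,3) (0,3)
B attacks (1,1): yes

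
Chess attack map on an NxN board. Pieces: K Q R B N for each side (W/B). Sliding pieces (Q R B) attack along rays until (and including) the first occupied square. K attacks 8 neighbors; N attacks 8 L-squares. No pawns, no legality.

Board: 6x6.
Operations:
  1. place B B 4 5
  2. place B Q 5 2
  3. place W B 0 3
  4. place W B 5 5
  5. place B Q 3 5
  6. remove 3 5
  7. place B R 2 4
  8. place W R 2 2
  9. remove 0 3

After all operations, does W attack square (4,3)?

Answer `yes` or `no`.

Answer: no

Derivation:
Op 1: place BB@(4,5)
Op 2: place BQ@(5,2)
Op 3: place WB@(0,3)
Op 4: place WB@(5,5)
Op 5: place BQ@(3,5)
Op 6: remove (3,5)
Op 7: place BR@(2,4)
Op 8: place WR@(2,2)
Op 9: remove (0,3)
Per-piece attacks for W:
  WR@(2,2): attacks (2,3) (2,4) (2,1) (2,0) (3,2) (4,2) (5,2) (1,2) (0,2) [ray(0,1) blocked at (2,4); ray(1,0) blocked at (5,2)]
  WB@(5,5): attacks (4,4) (3,3) (2,2) [ray(-1,-1) blocked at (2,2)]
W attacks (4,3): no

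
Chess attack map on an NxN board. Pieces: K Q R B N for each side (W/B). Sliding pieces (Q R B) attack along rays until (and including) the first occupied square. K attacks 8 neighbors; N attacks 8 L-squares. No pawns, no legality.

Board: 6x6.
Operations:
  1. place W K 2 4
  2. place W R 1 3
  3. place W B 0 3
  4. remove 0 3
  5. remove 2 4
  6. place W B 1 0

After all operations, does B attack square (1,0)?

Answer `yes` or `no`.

Answer: no

Derivation:
Op 1: place WK@(2,4)
Op 2: place WR@(1,3)
Op 3: place WB@(0,3)
Op 4: remove (0,3)
Op 5: remove (2,4)
Op 6: place WB@(1,0)
Per-piece attacks for B:
B attacks (1,0): no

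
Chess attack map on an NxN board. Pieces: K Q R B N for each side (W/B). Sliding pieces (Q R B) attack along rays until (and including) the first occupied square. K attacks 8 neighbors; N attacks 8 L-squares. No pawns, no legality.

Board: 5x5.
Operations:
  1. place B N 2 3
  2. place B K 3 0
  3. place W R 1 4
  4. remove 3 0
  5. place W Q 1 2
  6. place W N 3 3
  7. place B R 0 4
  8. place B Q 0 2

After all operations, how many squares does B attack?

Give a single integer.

Answer: 14

Derivation:
Op 1: place BN@(2,3)
Op 2: place BK@(3,0)
Op 3: place WR@(1,4)
Op 4: remove (3,0)
Op 5: place WQ@(1,2)
Op 6: place WN@(3,3)
Op 7: place BR@(0,4)
Op 8: place BQ@(0,2)
Per-piece attacks for B:
  BQ@(0,2): attacks (0,3) (0,4) (0,1) (0,0) (1,2) (1,3) (2,4) (1,1) (2,0) [ray(0,1) blocked at (0,4); ray(1,0) blocked at (1,2)]
  BR@(0,4): attacks (0,3) (0,2) (1,4) [ray(0,-1) blocked at (0,2); ray(1,0) blocked at (1,4)]
  BN@(2,3): attacks (4,4) (0,4) (3,1) (4,2) (1,1) (0,2)
Union (14 distinct): (0,0) (0,1) (0,2) (0,3) (0,4) (1,1) (1,2) (1,3) (1,4) (2,0) (2,4) (3,1) (4,2) (4,4)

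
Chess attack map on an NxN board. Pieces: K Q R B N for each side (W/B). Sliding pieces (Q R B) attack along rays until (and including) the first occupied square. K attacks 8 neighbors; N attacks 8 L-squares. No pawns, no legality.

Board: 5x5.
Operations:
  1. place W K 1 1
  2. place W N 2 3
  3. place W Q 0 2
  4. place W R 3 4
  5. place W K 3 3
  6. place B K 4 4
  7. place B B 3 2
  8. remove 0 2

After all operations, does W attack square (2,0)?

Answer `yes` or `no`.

Answer: yes

Derivation:
Op 1: place WK@(1,1)
Op 2: place WN@(2,3)
Op 3: place WQ@(0,2)
Op 4: place WR@(3,4)
Op 5: place WK@(3,3)
Op 6: place BK@(4,4)
Op 7: place BB@(3,2)
Op 8: remove (0,2)
Per-piece attacks for W:
  WK@(1,1): attacks (1,2) (1,0) (2,1) (0,1) (2,2) (2,0) (0,2) (0,0)
  WN@(2,3): attacks (4,4) (0,4) (3,1) (4,2) (1,1) (0,2)
  WK@(3,3): attacks (3,4) (3,2) (4,3) (2,3) (4,4) (4,2) (2,4) (2,2)
  WR@(3,4): attacks (3,3) (4,4) (2,4) (1,4) (0,4) [ray(0,-1) blocked at (3,3); ray(1,0) blocked at (4,4)]
W attacks (2,0): yes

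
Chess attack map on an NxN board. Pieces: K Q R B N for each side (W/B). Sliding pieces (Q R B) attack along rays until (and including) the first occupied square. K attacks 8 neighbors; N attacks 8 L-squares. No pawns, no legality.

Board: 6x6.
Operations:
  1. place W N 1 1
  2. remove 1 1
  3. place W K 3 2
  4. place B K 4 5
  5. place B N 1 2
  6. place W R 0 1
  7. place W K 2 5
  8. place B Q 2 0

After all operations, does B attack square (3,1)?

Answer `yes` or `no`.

Answer: yes

Derivation:
Op 1: place WN@(1,1)
Op 2: remove (1,1)
Op 3: place WK@(3,2)
Op 4: place BK@(4,5)
Op 5: place BN@(1,2)
Op 6: place WR@(0,1)
Op 7: place WK@(2,5)
Op 8: place BQ@(2,0)
Per-piece attacks for B:
  BN@(1,2): attacks (2,4) (3,3) (0,4) (2,0) (3,1) (0,0)
  BQ@(2,0): attacks (2,1) (2,2) (2,3) (2,4) (2,5) (3,0) (4,0) (5,0) (1,0) (0,0) (3,1) (4,2) (5,3) (1,1) (0,2) [ray(0,1) blocked at (2,5)]
  BK@(4,5): attacks (4,4) (5,5) (3,5) (5,4) (3,4)
B attacks (3,1): yes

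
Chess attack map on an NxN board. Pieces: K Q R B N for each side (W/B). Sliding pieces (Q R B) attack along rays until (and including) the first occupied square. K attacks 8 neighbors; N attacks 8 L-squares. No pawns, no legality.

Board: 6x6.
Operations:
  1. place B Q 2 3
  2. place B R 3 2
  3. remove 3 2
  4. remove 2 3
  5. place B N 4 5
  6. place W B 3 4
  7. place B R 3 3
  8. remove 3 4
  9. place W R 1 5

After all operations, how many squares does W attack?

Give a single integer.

Answer: 9

Derivation:
Op 1: place BQ@(2,3)
Op 2: place BR@(3,2)
Op 3: remove (3,2)
Op 4: remove (2,3)
Op 5: place BN@(4,5)
Op 6: place WB@(3,4)
Op 7: place BR@(3,3)
Op 8: remove (3,4)
Op 9: place WR@(1,5)
Per-piece attacks for W:
  WR@(1,5): attacks (1,4) (1,3) (1,2) (1,1) (1,0) (2,5) (3,5) (4,5) (0,5) [ray(1,0) blocked at (4,5)]
Union (9 distinct): (0,5) (1,0) (1,1) (1,2) (1,3) (1,4) (2,5) (3,5) (4,5)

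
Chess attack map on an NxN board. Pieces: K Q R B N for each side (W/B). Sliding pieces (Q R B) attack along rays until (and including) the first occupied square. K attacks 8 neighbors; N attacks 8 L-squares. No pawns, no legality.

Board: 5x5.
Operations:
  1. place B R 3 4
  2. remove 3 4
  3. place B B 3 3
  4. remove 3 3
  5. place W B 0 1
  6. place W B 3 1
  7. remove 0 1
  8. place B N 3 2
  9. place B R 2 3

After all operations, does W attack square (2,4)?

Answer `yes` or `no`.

Op 1: place BR@(3,4)
Op 2: remove (3,4)
Op 3: place BB@(3,3)
Op 4: remove (3,3)
Op 5: place WB@(0,1)
Op 6: place WB@(3,1)
Op 7: remove (0,1)
Op 8: place BN@(3,2)
Op 9: place BR@(2,3)
Per-piece attacks for W:
  WB@(3,1): attacks (4,2) (4,0) (2,2) (1,3) (0,4) (2,0)
W attacks (2,4): no

Answer: no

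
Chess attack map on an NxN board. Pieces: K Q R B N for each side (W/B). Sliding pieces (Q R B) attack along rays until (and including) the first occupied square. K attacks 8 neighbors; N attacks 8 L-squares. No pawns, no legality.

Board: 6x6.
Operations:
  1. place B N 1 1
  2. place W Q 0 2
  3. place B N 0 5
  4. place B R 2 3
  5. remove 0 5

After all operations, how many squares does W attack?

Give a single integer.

Op 1: place BN@(1,1)
Op 2: place WQ@(0,2)
Op 3: place BN@(0,5)
Op 4: place BR@(2,3)
Op 5: remove (0,5)
Per-piece attacks for W:
  WQ@(0,2): attacks (0,3) (0,4) (0,5) (0,1) (0,0) (1,2) (2,2) (3,2) (4,2) (5,2) (1,3) (2,4) (3,5) (1,1) [ray(1,-1) blocked at (1,1)]
Union (14 distinct): (0,0) (0,1) (0,3) (0,4) (0,5) (1,1) (1,2) (1,3) (2,2) (2,4) (3,2) (3,5) (4,2) (5,2)

Answer: 14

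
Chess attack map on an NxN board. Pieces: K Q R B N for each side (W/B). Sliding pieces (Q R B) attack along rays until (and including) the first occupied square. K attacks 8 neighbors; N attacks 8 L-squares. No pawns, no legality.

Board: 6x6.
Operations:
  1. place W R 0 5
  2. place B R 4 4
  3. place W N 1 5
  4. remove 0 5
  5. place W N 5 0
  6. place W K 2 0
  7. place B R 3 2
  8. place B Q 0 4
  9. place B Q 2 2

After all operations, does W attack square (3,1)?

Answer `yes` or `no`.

Answer: yes

Derivation:
Op 1: place WR@(0,5)
Op 2: place BR@(4,4)
Op 3: place WN@(1,5)
Op 4: remove (0,5)
Op 5: place WN@(5,0)
Op 6: place WK@(2,0)
Op 7: place BR@(3,2)
Op 8: place BQ@(0,4)
Op 9: place BQ@(2,2)
Per-piece attacks for W:
  WN@(1,5): attacks (2,3) (3,4) (0,3)
  WK@(2,0): attacks (2,1) (3,0) (1,0) (3,1) (1,1)
  WN@(5,0): attacks (4,2) (3,1)
W attacks (3,1): yes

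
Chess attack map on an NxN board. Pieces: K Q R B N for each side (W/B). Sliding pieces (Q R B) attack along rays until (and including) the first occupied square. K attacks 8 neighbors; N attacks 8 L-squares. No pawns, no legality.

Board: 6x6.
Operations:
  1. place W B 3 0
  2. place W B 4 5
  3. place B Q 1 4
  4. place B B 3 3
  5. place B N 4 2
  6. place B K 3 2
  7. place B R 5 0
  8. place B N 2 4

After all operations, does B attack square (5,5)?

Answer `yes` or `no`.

Op 1: place WB@(3,0)
Op 2: place WB@(4,5)
Op 3: place BQ@(1,4)
Op 4: place BB@(3,3)
Op 5: place BN@(4,2)
Op 6: place BK@(3,2)
Op 7: place BR@(5,0)
Op 8: place BN@(2,4)
Per-piece attacks for B:
  BQ@(1,4): attacks (1,5) (1,3) (1,2) (1,1) (1,0) (2,4) (0,4) (2,5) (2,3) (3,2) (0,5) (0,3) [ray(1,0) blocked at (2,4); ray(1,-1) blocked at (3,2)]
  BN@(2,4): attacks (4,5) (0,5) (3,2) (4,3) (1,2) (0,3)
  BK@(3,2): attacks (3,3) (3,1) (4,2) (2,2) (4,3) (4,1) (2,3) (2,1)
  BB@(3,3): attacks (4,4) (5,5) (4,2) (2,4) (2,2) (1,1) (0,0) [ray(1,-1) blocked at (4,2); ray(-1,1) blocked at (2,4)]
  BN@(4,2): attacks (5,4) (3,4) (2,3) (5,0) (3,0) (2,1)
  BR@(5,0): attacks (5,1) (5,2) (5,3) (5,4) (5,5) (4,0) (3,0) [ray(-1,0) blocked at (3,0)]
B attacks (5,5): yes

Answer: yes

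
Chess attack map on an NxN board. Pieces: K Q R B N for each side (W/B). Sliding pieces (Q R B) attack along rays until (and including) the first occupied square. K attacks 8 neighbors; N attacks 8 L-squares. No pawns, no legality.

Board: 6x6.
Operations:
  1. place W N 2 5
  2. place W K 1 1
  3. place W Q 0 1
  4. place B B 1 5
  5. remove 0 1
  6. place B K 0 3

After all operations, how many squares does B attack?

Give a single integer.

Op 1: place WN@(2,5)
Op 2: place WK@(1,1)
Op 3: place WQ@(0,1)
Op 4: place BB@(1,5)
Op 5: remove (0,1)
Op 6: place BK@(0,3)
Per-piece attacks for B:
  BK@(0,3): attacks (0,4) (0,2) (1,3) (1,4) (1,2)
  BB@(1,5): attacks (2,4) (3,3) (4,2) (5,1) (0,4)
Union (9 distinct): (0,2) (0,4) (1,2) (1,3) (1,4) (2,4) (3,3) (4,2) (5,1)

Answer: 9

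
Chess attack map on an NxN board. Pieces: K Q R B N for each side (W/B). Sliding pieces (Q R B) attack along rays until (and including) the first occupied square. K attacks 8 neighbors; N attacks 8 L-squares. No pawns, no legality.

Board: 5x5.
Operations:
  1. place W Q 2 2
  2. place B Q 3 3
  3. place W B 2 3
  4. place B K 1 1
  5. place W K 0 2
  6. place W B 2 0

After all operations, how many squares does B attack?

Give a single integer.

Op 1: place WQ@(2,2)
Op 2: place BQ@(3,3)
Op 3: place WB@(2,3)
Op 4: place BK@(1,1)
Op 5: place WK@(0,2)
Op 6: place WB@(2,0)
Per-piece attacks for B:
  BK@(1,1): attacks (1,2) (1,0) (2,1) (0,1) (2,2) (2,0) (0,2) (0,0)
  BQ@(3,3): attacks (3,4) (3,2) (3,1) (3,0) (4,3) (2,3) (4,4) (4,2) (2,4) (2,2) [ray(-1,0) blocked at (2,3); ray(-1,-1) blocked at (2,2)]
Union (17 distinct): (0,0) (0,1) (0,2) (1,0) (1,2) (2,0) (2,1) (2,2) (2,3) (2,4) (3,0) (3,1) (3,2) (3,4) (4,2) (4,3) (4,4)

Answer: 17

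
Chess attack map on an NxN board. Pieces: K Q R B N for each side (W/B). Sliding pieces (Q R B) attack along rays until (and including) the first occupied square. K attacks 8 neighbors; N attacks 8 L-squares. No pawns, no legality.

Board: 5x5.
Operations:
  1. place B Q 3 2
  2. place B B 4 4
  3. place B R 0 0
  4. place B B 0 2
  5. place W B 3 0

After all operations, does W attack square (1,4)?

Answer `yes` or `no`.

Answer: no

Derivation:
Op 1: place BQ@(3,2)
Op 2: place BB@(4,4)
Op 3: place BR@(0,0)
Op 4: place BB@(0,2)
Op 5: place WB@(3,0)
Per-piece attacks for W:
  WB@(3,0): attacks (4,1) (2,1) (1,2) (0,3)
W attacks (1,4): no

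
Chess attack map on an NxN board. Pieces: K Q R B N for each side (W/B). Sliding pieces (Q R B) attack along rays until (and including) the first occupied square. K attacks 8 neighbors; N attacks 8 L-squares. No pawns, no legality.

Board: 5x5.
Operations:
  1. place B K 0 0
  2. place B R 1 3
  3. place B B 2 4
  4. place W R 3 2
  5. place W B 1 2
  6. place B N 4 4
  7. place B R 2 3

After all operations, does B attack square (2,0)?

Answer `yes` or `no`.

Answer: yes

Derivation:
Op 1: place BK@(0,0)
Op 2: place BR@(1,3)
Op 3: place BB@(2,4)
Op 4: place WR@(3,2)
Op 5: place WB@(1,2)
Op 6: place BN@(4,4)
Op 7: place BR@(2,3)
Per-piece attacks for B:
  BK@(0,0): attacks (0,1) (1,0) (1,1)
  BR@(1,3): attacks (1,4) (1,2) (2,3) (0,3) [ray(0,-1) blocked at (1,2); ray(1,0) blocked at (2,3)]
  BR@(2,3): attacks (2,4) (2,2) (2,1) (2,0) (3,3) (4,3) (1,3) [ray(0,1) blocked at (2,4); ray(-1,0) blocked at (1,3)]
  BB@(2,4): attacks (3,3) (4,2) (1,3) [ray(-1,-1) blocked at (1,3)]
  BN@(4,4): attacks (3,2) (2,3)
B attacks (2,0): yes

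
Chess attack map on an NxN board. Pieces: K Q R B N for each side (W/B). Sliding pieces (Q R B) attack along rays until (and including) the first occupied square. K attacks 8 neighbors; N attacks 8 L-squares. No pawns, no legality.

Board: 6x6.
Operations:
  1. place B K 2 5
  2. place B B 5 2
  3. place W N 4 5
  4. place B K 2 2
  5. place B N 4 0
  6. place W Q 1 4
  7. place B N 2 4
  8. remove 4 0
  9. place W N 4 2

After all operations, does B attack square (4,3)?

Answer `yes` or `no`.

Op 1: place BK@(2,5)
Op 2: place BB@(5,2)
Op 3: place WN@(4,5)
Op 4: place BK@(2,2)
Op 5: place BN@(4,0)
Op 6: place WQ@(1,4)
Op 7: place BN@(2,4)
Op 8: remove (4,0)
Op 9: place WN@(4,2)
Per-piece attacks for B:
  BK@(2,2): attacks (2,3) (2,1) (3,2) (1,2) (3,3) (3,1) (1,3) (1,1)
  BN@(2,4): attacks (4,5) (0,5) (3,2) (4,3) (1,2) (0,3)
  BK@(2,5): attacks (2,4) (3,5) (1,5) (3,4) (1,4)
  BB@(5,2): attacks (4,3) (3,4) (2,5) (4,1) (3,0) [ray(-1,1) blocked at (2,5)]
B attacks (4,3): yes

Answer: yes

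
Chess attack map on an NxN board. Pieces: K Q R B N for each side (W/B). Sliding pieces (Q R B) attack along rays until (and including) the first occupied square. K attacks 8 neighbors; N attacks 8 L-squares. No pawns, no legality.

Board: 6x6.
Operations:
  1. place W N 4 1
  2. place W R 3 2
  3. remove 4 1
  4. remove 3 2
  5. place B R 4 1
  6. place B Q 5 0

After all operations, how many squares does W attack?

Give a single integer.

Op 1: place WN@(4,1)
Op 2: place WR@(3,2)
Op 3: remove (4,1)
Op 4: remove (3,2)
Op 5: place BR@(4,1)
Op 6: place BQ@(5,0)
Per-piece attacks for W:
Union (0 distinct): (none)

Answer: 0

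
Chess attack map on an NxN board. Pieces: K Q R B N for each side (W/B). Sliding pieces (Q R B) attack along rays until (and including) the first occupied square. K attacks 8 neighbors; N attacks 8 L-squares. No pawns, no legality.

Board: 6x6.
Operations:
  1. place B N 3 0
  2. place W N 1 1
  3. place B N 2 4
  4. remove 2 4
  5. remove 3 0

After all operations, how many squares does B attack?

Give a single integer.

Op 1: place BN@(3,0)
Op 2: place WN@(1,1)
Op 3: place BN@(2,4)
Op 4: remove (2,4)
Op 5: remove (3,0)
Per-piece attacks for B:
Union (0 distinct): (none)

Answer: 0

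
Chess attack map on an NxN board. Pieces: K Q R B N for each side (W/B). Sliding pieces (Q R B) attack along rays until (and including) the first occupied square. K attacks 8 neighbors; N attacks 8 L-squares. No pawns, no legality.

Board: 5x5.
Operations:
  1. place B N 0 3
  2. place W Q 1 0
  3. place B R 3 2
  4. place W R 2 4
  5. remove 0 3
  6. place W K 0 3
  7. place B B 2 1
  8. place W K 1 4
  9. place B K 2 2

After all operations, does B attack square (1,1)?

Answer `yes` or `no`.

Answer: yes

Derivation:
Op 1: place BN@(0,3)
Op 2: place WQ@(1,0)
Op 3: place BR@(3,2)
Op 4: place WR@(2,4)
Op 5: remove (0,3)
Op 6: place WK@(0,3)
Op 7: place BB@(2,1)
Op 8: place WK@(1,4)
Op 9: place BK@(2,2)
Per-piece attacks for B:
  BB@(2,1): attacks (3,2) (3,0) (1,2) (0,3) (1,0) [ray(1,1) blocked at (3,2); ray(-1,1) blocked at (0,3); ray(-1,-1) blocked at (1,0)]
  BK@(2,2): attacks (2,3) (2,1) (3,2) (1,2) (3,3) (3,1) (1,3) (1,1)
  BR@(3,2): attacks (3,3) (3,4) (3,1) (3,0) (4,2) (2,2) [ray(-1,0) blocked at (2,2)]
B attacks (1,1): yes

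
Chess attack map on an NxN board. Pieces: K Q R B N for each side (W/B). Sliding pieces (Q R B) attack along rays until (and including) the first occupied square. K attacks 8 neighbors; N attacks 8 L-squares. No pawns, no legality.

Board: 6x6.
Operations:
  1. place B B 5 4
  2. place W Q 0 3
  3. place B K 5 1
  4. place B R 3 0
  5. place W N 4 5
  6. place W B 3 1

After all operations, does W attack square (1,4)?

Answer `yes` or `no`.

Op 1: place BB@(5,4)
Op 2: place WQ@(0,3)
Op 3: place BK@(5,1)
Op 4: place BR@(3,0)
Op 5: place WN@(4,5)
Op 6: place WB@(3,1)
Per-piece attacks for W:
  WQ@(0,3): attacks (0,4) (0,5) (0,2) (0,1) (0,0) (1,3) (2,3) (3,3) (4,3) (5,3) (1,4) (2,5) (1,2) (2,1) (3,0) [ray(1,-1) blocked at (3,0)]
  WB@(3,1): attacks (4,2) (5,3) (4,0) (2,2) (1,3) (0,4) (2,0)
  WN@(4,5): attacks (5,3) (3,3) (2,4)
W attacks (1,4): yes

Answer: yes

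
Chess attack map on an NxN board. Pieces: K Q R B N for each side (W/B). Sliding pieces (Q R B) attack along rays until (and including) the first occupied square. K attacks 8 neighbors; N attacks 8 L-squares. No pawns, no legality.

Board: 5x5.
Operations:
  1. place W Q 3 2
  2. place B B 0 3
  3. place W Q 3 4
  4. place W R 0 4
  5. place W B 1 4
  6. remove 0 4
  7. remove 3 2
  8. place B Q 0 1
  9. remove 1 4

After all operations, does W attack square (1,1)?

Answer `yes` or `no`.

Op 1: place WQ@(3,2)
Op 2: place BB@(0,3)
Op 3: place WQ@(3,4)
Op 4: place WR@(0,4)
Op 5: place WB@(1,4)
Op 6: remove (0,4)
Op 7: remove (3,2)
Op 8: place BQ@(0,1)
Op 9: remove (1,4)
Per-piece attacks for W:
  WQ@(3,4): attacks (3,3) (3,2) (3,1) (3,0) (4,4) (2,4) (1,4) (0,4) (4,3) (2,3) (1,2) (0,1) [ray(-1,-1) blocked at (0,1)]
W attacks (1,1): no

Answer: no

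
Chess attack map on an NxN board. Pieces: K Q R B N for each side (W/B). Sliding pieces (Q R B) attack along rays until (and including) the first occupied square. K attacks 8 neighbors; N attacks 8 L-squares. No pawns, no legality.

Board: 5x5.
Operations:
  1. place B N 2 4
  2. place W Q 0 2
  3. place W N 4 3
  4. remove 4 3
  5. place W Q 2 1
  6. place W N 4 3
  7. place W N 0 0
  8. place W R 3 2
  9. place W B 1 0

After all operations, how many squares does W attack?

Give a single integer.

Op 1: place BN@(2,4)
Op 2: place WQ@(0,2)
Op 3: place WN@(4,3)
Op 4: remove (4,3)
Op 5: place WQ@(2,1)
Op 6: place WN@(4,3)
Op 7: place WN@(0,0)
Op 8: place WR@(3,2)
Op 9: place WB@(1,0)
Per-piece attacks for W:
  WN@(0,0): attacks (1,2) (2,1)
  WQ@(0,2): attacks (0,3) (0,4) (0,1) (0,0) (1,2) (2,2) (3,2) (1,3) (2,4) (1,1) (2,0) [ray(0,-1) blocked at (0,0); ray(1,0) blocked at (3,2); ray(1,1) blocked at (2,4)]
  WB@(1,0): attacks (2,1) (0,1) [ray(1,1) blocked at (2,1)]
  WQ@(2,1): attacks (2,2) (2,3) (2,4) (2,0) (3,1) (4,1) (1,1) (0,1) (3,2) (3,0) (1,2) (0,3) (1,0) [ray(0,1) blocked at (2,4); ray(1,1) blocked at (3,2); ray(-1,-1) blocked at (1,0)]
  WR@(3,2): attacks (3,3) (3,4) (3,1) (3,0) (4,2) (2,2) (1,2) (0,2) [ray(-1,0) blocked at (0,2)]
  WN@(4,3): attacks (2,4) (3,1) (2,2)
Union (21 distinct): (0,0) (0,1) (0,2) (0,3) (0,4) (1,0) (1,1) (1,2) (1,3) (2,0) (2,1) (2,2) (2,3) (2,4) (3,0) (3,1) (3,2) (3,3) (3,4) (4,1) (4,2)

Answer: 21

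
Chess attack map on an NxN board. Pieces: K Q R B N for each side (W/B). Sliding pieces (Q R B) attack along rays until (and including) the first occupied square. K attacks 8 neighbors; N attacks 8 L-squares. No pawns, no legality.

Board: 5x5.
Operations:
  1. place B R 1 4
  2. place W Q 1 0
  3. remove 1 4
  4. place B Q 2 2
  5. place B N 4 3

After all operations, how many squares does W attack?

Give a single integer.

Op 1: place BR@(1,4)
Op 2: place WQ@(1,0)
Op 3: remove (1,4)
Op 4: place BQ@(2,2)
Op 5: place BN@(4,3)
Per-piece attacks for W:
  WQ@(1,0): attacks (1,1) (1,2) (1,3) (1,4) (2,0) (3,0) (4,0) (0,0) (2,1) (3,2) (4,3) (0,1) [ray(1,1) blocked at (4,3)]
Union (12 distinct): (0,0) (0,1) (1,1) (1,2) (1,3) (1,4) (2,0) (2,1) (3,0) (3,2) (4,0) (4,3)

Answer: 12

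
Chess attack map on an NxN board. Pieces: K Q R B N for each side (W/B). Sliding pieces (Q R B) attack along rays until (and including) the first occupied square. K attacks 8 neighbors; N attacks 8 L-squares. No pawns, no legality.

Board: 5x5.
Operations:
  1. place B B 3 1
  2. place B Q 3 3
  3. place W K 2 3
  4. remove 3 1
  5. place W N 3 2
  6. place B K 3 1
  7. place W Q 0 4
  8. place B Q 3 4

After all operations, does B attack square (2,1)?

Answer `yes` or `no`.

Op 1: place BB@(3,1)
Op 2: place BQ@(3,3)
Op 3: place WK@(2,3)
Op 4: remove (3,1)
Op 5: place WN@(3,2)
Op 6: place BK@(3,1)
Op 7: place WQ@(0,4)
Op 8: place BQ@(3,4)
Per-piece attacks for B:
  BK@(3,1): attacks (3,2) (3,0) (4,1) (2,1) (4,2) (4,0) (2,2) (2,0)
  BQ@(3,3): attacks (3,4) (3,2) (4,3) (2,3) (4,4) (4,2) (2,4) (2,2) (1,1) (0,0) [ray(0,1) blocked at (3,4); ray(0,-1) blocked at (3,2); ray(-1,0) blocked at (2,3)]
  BQ@(3,4): attacks (3,3) (4,4) (2,4) (1,4) (0,4) (4,3) (2,3) [ray(0,-1) blocked at (3,3); ray(-1,0) blocked at (0,4); ray(-1,-1) blocked at (2,3)]
B attacks (2,1): yes

Answer: yes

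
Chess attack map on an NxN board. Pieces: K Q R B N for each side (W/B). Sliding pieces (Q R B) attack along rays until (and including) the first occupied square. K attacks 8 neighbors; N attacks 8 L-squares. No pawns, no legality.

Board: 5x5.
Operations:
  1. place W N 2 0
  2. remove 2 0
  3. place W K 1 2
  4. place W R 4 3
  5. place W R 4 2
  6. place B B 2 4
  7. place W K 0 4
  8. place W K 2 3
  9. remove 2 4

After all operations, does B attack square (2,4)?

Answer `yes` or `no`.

Op 1: place WN@(2,0)
Op 2: remove (2,0)
Op 3: place WK@(1,2)
Op 4: place WR@(4,3)
Op 5: place WR@(4,2)
Op 6: place BB@(2,4)
Op 7: place WK@(0,4)
Op 8: place WK@(2,3)
Op 9: remove (2,4)
Per-piece attacks for B:
B attacks (2,4): no

Answer: no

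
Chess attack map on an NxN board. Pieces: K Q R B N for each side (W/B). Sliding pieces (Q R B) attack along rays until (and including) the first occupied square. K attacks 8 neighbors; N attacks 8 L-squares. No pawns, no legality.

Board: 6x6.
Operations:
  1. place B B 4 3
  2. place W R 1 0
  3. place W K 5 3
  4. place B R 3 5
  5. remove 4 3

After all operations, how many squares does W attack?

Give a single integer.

Op 1: place BB@(4,3)
Op 2: place WR@(1,0)
Op 3: place WK@(5,3)
Op 4: place BR@(3,5)
Op 5: remove (4,3)
Per-piece attacks for W:
  WR@(1,0): attacks (1,1) (1,2) (1,3) (1,4) (1,5) (2,0) (3,0) (4,0) (5,0) (0,0)
  WK@(5,3): attacks (5,4) (5,2) (4,3) (4,4) (4,2)
Union (15 distinct): (0,0) (1,1) (1,2) (1,3) (1,4) (1,5) (2,0) (3,0) (4,0) (4,2) (4,3) (4,4) (5,0) (5,2) (5,4)

Answer: 15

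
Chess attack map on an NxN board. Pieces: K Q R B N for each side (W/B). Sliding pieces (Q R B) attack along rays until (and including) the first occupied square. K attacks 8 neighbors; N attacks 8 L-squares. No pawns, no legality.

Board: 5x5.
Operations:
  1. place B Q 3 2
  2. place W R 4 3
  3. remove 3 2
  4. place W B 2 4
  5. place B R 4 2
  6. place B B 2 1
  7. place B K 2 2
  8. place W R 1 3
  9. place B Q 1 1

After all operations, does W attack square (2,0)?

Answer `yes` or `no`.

Op 1: place BQ@(3,2)
Op 2: place WR@(4,3)
Op 3: remove (3,2)
Op 4: place WB@(2,4)
Op 5: place BR@(4,2)
Op 6: place BB@(2,1)
Op 7: place BK@(2,2)
Op 8: place WR@(1,3)
Op 9: place BQ@(1,1)
Per-piece attacks for W:
  WR@(1,3): attacks (1,4) (1,2) (1,1) (2,3) (3,3) (4,3) (0,3) [ray(0,-1) blocked at (1,1); ray(1,0) blocked at (4,3)]
  WB@(2,4): attacks (3,3) (4,2) (1,3) [ray(1,-1) blocked at (4,2); ray(-1,-1) blocked at (1,3)]
  WR@(4,3): attacks (4,4) (4,2) (3,3) (2,3) (1,3) [ray(0,-1) blocked at (4,2); ray(-1,0) blocked at (1,3)]
W attacks (2,0): no

Answer: no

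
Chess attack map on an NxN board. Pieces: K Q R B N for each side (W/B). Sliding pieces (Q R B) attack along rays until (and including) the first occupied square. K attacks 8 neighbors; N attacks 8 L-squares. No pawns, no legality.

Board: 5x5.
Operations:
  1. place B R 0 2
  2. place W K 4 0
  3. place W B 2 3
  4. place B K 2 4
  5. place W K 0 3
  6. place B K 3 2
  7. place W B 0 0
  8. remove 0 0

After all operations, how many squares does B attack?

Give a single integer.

Answer: 16

Derivation:
Op 1: place BR@(0,2)
Op 2: place WK@(4,0)
Op 3: place WB@(2,3)
Op 4: place BK@(2,4)
Op 5: place WK@(0,3)
Op 6: place BK@(3,2)
Op 7: place WB@(0,0)
Op 8: remove (0,0)
Per-piece attacks for B:
  BR@(0,2): attacks (0,3) (0,1) (0,0) (1,2) (2,2) (3,2) [ray(0,1) blocked at (0,3); ray(1,0) blocked at (3,2)]
  BK@(2,4): attacks (2,3) (3,4) (1,4) (3,3) (1,3)
  BK@(3,2): attacks (3,3) (3,1) (4,2) (2,2) (4,3) (4,1) (2,3) (2,1)
Union (16 distinct): (0,0) (0,1) (0,3) (1,2) (1,3) (1,4) (2,1) (2,2) (2,3) (3,1) (3,2) (3,3) (3,4) (4,1) (4,2) (4,3)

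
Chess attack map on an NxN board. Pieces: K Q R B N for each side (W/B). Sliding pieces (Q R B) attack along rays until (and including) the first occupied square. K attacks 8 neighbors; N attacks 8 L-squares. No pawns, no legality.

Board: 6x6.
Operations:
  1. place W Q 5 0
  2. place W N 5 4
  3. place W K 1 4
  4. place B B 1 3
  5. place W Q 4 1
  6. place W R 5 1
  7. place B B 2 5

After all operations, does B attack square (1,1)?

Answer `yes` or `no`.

Op 1: place WQ@(5,0)
Op 2: place WN@(5,4)
Op 3: place WK@(1,4)
Op 4: place BB@(1,3)
Op 5: place WQ@(4,1)
Op 6: place WR@(5,1)
Op 7: place BB@(2,5)
Per-piece attacks for B:
  BB@(1,3): attacks (2,4) (3,5) (2,2) (3,1) (4,0) (0,4) (0,2)
  BB@(2,5): attacks (3,4) (4,3) (5,2) (1,4) [ray(-1,-1) blocked at (1,4)]
B attacks (1,1): no

Answer: no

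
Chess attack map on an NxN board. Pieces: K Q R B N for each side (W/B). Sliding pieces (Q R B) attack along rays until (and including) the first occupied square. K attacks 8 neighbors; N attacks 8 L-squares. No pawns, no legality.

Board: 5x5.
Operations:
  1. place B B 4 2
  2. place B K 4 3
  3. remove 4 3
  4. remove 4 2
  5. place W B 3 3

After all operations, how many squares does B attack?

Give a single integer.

Answer: 0

Derivation:
Op 1: place BB@(4,2)
Op 2: place BK@(4,3)
Op 3: remove (4,3)
Op 4: remove (4,2)
Op 5: place WB@(3,3)
Per-piece attacks for B:
Union (0 distinct): (none)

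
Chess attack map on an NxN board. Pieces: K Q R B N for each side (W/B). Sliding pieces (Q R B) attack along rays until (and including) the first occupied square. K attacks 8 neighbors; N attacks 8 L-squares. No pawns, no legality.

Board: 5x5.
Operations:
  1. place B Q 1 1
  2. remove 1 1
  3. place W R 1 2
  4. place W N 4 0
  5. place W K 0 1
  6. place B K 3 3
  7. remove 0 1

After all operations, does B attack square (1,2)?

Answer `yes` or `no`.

Op 1: place BQ@(1,1)
Op 2: remove (1,1)
Op 3: place WR@(1,2)
Op 4: place WN@(4,0)
Op 5: place WK@(0,1)
Op 6: place BK@(3,3)
Op 7: remove (0,1)
Per-piece attacks for B:
  BK@(3,3): attacks (3,4) (3,2) (4,3) (2,3) (4,4) (4,2) (2,4) (2,2)
B attacks (1,2): no

Answer: no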